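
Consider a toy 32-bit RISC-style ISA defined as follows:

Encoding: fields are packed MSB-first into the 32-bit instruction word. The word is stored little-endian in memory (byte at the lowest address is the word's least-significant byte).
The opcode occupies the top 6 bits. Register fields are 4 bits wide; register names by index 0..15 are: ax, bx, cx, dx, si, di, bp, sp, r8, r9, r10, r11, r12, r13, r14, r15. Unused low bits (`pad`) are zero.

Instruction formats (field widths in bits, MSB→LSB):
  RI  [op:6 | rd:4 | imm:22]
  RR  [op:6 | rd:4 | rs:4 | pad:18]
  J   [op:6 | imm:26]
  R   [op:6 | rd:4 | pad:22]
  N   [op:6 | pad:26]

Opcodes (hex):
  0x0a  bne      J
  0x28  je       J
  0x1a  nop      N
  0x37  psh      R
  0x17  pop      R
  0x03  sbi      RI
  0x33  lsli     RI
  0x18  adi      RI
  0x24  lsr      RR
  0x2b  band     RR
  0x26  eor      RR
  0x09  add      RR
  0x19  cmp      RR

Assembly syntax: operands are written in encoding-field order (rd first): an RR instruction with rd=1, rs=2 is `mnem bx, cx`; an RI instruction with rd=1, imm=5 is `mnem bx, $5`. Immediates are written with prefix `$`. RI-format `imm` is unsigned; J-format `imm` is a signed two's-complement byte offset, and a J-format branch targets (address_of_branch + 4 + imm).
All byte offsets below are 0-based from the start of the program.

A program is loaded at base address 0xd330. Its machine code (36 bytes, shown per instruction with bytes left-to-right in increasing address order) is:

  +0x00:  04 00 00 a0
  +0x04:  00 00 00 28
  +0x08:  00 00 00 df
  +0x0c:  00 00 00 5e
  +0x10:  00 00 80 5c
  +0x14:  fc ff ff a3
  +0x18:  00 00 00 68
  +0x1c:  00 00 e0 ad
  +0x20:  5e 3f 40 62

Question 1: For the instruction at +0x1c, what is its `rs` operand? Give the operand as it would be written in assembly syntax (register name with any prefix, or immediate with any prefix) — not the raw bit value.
r8

+0x1c: 00 00 e0 ad ⇒ word 0xade00000 (little)
  top 6b → 0x2b → band [RR]
  rd@[25:22]=0x7 ⇒ sp
  rs@[21:18]=0x8 ⇒ r8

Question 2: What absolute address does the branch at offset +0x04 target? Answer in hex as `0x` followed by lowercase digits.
+0x04: 00 00 00 28 ⇒ word 0x28000000 (little)
  op=0x28000000>>26=0xa ⇒ bne (J)
  [25:0] imm=0 = $0
  target = base 0xd330 + off 0x04 + 4 + imm 0 = 0xd338

0xd338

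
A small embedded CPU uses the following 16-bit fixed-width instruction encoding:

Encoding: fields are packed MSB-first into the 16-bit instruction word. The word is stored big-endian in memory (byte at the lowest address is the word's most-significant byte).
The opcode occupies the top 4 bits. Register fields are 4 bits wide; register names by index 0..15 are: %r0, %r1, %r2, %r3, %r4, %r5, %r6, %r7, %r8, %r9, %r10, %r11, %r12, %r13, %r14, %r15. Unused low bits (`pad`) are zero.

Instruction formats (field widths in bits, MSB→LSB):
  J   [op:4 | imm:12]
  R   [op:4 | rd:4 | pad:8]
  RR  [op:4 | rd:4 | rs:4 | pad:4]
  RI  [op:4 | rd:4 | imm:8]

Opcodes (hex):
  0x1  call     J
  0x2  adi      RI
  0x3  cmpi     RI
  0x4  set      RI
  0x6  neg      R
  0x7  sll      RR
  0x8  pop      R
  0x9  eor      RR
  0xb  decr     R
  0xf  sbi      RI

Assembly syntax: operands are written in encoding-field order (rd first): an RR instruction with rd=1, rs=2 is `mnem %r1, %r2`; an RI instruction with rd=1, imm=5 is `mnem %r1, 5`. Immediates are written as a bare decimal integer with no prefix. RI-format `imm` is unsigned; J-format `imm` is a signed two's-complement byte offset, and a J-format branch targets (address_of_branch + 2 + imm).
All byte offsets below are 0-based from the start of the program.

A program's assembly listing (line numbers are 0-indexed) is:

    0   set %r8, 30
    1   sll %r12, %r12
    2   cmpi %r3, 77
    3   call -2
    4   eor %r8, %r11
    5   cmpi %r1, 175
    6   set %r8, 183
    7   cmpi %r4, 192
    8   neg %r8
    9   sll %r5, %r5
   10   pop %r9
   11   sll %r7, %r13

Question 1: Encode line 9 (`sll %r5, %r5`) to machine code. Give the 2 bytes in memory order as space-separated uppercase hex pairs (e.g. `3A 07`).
L9: sll op=0x7:4|rd=5:4|rs=5:4|pad=0:4 ⇒ 0x7550 ⇒ big 75 50

75 50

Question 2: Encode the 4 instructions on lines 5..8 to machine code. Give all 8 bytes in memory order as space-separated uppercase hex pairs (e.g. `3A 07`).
31 AF 48 B7 34 C0 68 00

L5: cmpi op=0x3:4|rd=1:4|imm=175:8 ⇒ 0x31af ⇒ big 31 af
L6: set op=0x4:4|rd=8:4|imm=183:8 ⇒ 0x48b7 ⇒ big 48 b7
L7: cmpi op=0x3:4|rd=4:4|imm=192:8 ⇒ 0x34c0 ⇒ big 34 c0
L8: neg op=0x6:4|rd=8:4|pad=0:8 ⇒ 0x6800 ⇒ big 68 00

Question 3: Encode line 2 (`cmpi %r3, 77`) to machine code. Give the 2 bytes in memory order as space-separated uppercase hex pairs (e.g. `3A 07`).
line 2 (cmpi): pack op=0x3:4|rd=3:4|imm=77:8 = 0x334d; big→ 33 4d

33 4D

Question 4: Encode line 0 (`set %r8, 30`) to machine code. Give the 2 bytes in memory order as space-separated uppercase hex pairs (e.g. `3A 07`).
48 1E

line 0 (set): pack op=0x4:4|rd=8:4|imm=30:8 = 0x481e; big→ 48 1e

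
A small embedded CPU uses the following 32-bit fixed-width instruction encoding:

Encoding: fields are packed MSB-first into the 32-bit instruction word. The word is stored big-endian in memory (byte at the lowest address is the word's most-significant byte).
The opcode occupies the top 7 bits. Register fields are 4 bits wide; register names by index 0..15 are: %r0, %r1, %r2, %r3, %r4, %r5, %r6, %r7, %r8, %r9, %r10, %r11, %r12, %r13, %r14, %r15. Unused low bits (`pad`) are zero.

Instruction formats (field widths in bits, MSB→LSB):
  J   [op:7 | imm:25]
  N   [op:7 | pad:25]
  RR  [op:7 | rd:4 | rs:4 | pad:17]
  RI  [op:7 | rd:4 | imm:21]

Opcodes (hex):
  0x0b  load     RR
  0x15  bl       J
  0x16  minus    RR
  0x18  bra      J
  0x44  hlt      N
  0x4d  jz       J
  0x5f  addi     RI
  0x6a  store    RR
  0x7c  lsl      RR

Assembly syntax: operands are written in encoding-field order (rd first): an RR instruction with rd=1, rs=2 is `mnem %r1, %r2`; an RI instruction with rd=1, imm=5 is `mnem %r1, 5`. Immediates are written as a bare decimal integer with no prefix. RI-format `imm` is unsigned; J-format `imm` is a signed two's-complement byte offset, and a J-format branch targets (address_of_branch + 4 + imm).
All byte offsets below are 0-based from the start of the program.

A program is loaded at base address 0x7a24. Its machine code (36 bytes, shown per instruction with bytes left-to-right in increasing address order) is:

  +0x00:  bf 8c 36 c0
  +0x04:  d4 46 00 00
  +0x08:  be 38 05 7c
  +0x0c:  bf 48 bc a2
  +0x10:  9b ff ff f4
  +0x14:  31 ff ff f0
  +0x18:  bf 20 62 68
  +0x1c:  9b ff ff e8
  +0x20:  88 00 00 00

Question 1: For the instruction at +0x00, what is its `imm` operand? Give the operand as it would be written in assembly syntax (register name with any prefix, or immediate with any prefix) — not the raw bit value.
800448

@+00  big-endian(bf 8c 36 c0) = 0xbf8c36c0
  op=0xbf8c36c0>>25=0x5f ⇒ addi (RI)
  [24:21] rd=12 = %r12
  [20:0] imm=800448 = 800448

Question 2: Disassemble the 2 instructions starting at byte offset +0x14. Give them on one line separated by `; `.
off 0x14: read 31 ff ff f0 as big → 0x31fffff0
  top 7b → 0x18 → bra [J]
  [24:0] imm=33554416 (s25→-16) = -16
off 0x18: read bf 20 62 68 as big → 0xbf206268
  top 7b → 0x5f → addi [RI]
  [24:21] rd=9 = %r9
  [20:0] imm=25192 = 25192

bra -16; addi %r9, 25192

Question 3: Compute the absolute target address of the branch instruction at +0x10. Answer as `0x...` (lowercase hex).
0x7a2c

@+10  big-endian(9b ff ff f4) = 0x9bfffff4
  top 7b → 0x4d → jz [J]
  imm: (w>>0)&0x1ffffff=0x1fffff4 (s25→-12) → -12
  target = base 0x7a24 + off 0x10 + 4 + imm -12 = 0x7a2c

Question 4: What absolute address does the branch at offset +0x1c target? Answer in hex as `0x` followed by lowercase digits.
[1c] 9b ff ff e8 → 0x9bffffe8
  op=0x9bffffe8>>25=0x4d ⇒ jz (J)
  imm@[24:0]=0x1ffffe8 (s25→-24) ⇒ -24
  target = base 0x7a24 + off 0x1c + 4 + imm -24 = 0x7a2c

0x7a2c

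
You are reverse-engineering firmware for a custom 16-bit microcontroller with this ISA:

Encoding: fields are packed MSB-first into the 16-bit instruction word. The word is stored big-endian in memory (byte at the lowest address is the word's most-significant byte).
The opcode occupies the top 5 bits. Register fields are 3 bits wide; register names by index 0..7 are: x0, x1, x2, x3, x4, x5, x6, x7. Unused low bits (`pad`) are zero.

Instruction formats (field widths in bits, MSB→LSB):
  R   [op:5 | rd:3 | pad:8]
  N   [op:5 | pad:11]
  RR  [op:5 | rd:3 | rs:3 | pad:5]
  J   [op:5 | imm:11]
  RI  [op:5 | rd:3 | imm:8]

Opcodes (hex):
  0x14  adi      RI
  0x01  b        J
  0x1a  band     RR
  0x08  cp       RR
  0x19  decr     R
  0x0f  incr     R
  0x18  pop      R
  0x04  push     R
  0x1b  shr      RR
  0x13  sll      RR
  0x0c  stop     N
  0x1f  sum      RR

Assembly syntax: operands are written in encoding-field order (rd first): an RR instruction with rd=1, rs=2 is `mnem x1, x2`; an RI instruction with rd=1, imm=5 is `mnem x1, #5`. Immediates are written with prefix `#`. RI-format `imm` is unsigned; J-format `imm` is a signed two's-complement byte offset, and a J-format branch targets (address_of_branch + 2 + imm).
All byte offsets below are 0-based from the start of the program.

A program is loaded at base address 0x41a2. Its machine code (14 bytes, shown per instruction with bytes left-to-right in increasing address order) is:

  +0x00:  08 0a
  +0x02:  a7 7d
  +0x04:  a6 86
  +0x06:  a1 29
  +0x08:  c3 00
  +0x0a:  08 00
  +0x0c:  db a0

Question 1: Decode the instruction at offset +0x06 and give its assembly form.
[06] a1 29 → 0xa129
  op=0xa129>>11=0x14 ⇒ adi (RI)
  rd: (w>>8)&0x7=0x1 → x1
  imm: (w>>0)&0xff=0x29 → #41

adi x1, #41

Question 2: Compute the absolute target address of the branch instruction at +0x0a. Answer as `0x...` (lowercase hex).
[0a] 08 00 → 0x0800
  opcode bits[15:11]=0x1: b/J
  [10:0] imm=0 = #0
  target = base 0x41a2 + off 0x0a + 2 + imm 0 = 0x41ae

0x41ae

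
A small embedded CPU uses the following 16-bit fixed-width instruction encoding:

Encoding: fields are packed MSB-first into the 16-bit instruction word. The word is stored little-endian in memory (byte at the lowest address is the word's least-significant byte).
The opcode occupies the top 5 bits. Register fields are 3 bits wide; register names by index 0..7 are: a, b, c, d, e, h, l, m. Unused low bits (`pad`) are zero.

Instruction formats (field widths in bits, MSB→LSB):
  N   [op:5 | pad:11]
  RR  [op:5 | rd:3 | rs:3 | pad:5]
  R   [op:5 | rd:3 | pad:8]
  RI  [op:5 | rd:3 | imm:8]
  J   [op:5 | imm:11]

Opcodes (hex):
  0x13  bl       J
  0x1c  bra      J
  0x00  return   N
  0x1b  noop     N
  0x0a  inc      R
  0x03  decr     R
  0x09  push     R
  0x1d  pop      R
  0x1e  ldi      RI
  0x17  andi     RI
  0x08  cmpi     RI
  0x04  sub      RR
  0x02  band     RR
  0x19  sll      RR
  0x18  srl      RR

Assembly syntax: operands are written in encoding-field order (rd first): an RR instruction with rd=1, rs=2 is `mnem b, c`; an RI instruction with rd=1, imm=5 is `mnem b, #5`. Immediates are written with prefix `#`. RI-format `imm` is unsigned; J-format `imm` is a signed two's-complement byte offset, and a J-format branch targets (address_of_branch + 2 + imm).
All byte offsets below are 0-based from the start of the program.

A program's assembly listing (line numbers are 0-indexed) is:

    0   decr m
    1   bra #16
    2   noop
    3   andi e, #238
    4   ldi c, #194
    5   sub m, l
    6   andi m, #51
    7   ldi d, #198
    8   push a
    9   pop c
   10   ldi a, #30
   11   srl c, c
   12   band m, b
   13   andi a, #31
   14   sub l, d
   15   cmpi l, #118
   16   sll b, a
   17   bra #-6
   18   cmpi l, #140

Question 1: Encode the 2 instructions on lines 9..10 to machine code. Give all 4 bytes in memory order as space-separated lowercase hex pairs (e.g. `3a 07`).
9. pop fields op=0x1d:5|rd=2:3|pad=0:8 → word ea00h → 00 ea
10. ldi fields op=0x1e:5|rd=0:3|imm=30:8 → word f01eh → 1e f0

00 ea 1e f0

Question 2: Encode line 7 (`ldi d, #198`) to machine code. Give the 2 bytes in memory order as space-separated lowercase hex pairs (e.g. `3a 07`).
c6 f3

L7: ldi op=0x1e:5|rd=3:3|imm=198:8 ⇒ 0xf3c6 ⇒ little c6 f3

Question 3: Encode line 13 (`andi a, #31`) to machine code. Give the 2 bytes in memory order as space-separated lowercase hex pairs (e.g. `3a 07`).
L13: andi op=0x17:5|rd=0:3|imm=31:8 ⇒ 0xb81f ⇒ little 1f b8

1f b8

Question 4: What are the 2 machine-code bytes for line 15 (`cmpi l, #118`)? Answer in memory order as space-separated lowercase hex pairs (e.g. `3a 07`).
line 15 (cmpi): pack op=0x8:5|rd=6:3|imm=118:8 = 0x4676; little→ 76 46

76 46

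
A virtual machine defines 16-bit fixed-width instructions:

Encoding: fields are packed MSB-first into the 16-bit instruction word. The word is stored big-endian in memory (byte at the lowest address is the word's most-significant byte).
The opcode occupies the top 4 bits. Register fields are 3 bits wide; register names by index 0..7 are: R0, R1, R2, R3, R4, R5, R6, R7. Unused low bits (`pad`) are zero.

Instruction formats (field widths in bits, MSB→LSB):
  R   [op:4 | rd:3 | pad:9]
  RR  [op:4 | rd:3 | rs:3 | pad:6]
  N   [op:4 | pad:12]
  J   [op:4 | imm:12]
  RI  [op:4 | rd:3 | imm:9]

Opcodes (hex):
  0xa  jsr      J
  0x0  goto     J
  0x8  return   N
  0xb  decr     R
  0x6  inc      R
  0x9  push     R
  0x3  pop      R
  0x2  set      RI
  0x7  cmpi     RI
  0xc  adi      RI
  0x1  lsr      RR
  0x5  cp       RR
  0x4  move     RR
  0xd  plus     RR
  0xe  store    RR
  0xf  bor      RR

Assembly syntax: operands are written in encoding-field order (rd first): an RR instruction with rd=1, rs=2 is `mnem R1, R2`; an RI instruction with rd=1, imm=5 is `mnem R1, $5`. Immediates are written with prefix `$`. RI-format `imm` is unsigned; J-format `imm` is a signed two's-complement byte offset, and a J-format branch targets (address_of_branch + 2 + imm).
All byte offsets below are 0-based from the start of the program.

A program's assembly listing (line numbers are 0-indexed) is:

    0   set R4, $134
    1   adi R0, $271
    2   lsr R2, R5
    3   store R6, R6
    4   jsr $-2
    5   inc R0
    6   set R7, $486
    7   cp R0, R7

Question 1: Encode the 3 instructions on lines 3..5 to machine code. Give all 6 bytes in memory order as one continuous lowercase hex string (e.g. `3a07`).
L3: store op=0xe:4|rd=6:3|rs=6:3|pad=0:6 ⇒ 0xed80 ⇒ big ed 80
L4: jsr op=0xa:4|imm=-2:12 ⇒ 0xaffe ⇒ big af fe
L5: inc op=0x6:4|rd=0:3|pad=0:9 ⇒ 0x6000 ⇒ big 60 00

ed80affe6000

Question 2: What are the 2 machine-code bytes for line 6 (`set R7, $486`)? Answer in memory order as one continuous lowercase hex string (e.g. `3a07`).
2fe6

6. set fields op=0x2:4|rd=7:3|imm=486:9 → word 2fe6h → 2f e6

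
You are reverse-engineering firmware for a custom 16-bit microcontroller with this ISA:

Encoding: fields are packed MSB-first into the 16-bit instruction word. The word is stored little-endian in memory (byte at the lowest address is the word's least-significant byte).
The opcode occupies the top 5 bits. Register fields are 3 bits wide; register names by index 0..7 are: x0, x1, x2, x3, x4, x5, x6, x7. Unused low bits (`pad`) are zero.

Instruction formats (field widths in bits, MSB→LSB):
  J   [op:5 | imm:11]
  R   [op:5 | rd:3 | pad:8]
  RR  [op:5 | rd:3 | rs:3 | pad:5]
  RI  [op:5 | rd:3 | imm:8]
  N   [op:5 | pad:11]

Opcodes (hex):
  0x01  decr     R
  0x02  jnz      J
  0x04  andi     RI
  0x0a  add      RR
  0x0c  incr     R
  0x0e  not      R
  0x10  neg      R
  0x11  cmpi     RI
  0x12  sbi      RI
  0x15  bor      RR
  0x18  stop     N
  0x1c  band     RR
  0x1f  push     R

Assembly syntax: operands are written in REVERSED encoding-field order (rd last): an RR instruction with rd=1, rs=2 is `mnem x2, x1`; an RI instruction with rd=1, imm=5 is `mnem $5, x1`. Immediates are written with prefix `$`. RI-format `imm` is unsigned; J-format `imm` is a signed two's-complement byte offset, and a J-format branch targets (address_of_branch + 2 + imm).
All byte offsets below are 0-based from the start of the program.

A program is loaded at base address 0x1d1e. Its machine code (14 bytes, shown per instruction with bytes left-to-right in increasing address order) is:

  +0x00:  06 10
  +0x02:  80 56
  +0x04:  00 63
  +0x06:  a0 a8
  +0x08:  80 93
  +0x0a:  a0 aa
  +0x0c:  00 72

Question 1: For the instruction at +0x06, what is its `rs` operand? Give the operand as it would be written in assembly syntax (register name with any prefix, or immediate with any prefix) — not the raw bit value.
x5

[06] a0 a8 → 0xa8a0
  op=0xa8a0>>11=0x15 ⇒ bor (RR)
  rd: (w>>8)&0x7=0x0 → x0
  rs: (w>>5)&0x7=0x5 → x5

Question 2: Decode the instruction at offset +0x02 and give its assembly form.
[02] 80 56 → 0x5680
  op=0x5680>>11=0xa ⇒ add (RR)
  [10:8] rd=6 = x6
  [7:5] rs=4 = x4

add x4, x6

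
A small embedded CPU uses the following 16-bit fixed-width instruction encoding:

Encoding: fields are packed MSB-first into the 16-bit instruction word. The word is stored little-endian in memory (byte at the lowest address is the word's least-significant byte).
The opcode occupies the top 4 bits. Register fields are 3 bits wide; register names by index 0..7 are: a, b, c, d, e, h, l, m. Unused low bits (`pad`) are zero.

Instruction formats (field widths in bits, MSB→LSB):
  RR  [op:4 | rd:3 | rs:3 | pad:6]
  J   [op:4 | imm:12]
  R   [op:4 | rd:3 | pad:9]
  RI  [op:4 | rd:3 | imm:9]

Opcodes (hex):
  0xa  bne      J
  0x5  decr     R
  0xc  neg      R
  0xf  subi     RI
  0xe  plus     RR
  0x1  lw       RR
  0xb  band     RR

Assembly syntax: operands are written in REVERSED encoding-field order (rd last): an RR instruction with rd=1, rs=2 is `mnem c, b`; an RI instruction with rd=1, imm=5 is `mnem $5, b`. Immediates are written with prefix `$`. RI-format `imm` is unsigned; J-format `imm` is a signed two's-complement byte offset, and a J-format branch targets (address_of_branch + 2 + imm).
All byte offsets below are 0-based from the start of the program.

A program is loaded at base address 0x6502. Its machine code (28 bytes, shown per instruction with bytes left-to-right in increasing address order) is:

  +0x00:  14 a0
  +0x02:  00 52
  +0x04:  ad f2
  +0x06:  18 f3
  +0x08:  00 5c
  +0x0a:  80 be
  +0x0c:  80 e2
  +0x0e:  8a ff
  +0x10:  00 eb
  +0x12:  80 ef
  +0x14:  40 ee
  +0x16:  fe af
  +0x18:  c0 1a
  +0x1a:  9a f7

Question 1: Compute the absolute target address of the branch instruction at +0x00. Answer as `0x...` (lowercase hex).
0x6518

off 0x00: read 14 a0 as little → 0xa014
  op=0xa014>>12=0xa ⇒ bne (J)
  imm: (w>>0)&0xfff=0x14 → $20
  target = base 0x6502 + off 0x00 + 2 + imm 20 = 0x6518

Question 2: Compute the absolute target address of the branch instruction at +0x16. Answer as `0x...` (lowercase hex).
0x6518

off 0x16: read fe af as little → 0xaffe
  opcode bits[15:12]=0xa: bne/J
  imm: (w>>0)&0xfff=0xffe (s12→-2) → $-2
  target = base 0x6502 + off 0x16 + 2 + imm -2 = 0x6518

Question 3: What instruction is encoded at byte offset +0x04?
+0x04: ad f2 ⇒ word 0xf2ad (little)
  opcode bits[15:12]=0xf: subi/RI
  [11:9] rd=1 = b
  [8:0] imm=173 = $173

subi $173, b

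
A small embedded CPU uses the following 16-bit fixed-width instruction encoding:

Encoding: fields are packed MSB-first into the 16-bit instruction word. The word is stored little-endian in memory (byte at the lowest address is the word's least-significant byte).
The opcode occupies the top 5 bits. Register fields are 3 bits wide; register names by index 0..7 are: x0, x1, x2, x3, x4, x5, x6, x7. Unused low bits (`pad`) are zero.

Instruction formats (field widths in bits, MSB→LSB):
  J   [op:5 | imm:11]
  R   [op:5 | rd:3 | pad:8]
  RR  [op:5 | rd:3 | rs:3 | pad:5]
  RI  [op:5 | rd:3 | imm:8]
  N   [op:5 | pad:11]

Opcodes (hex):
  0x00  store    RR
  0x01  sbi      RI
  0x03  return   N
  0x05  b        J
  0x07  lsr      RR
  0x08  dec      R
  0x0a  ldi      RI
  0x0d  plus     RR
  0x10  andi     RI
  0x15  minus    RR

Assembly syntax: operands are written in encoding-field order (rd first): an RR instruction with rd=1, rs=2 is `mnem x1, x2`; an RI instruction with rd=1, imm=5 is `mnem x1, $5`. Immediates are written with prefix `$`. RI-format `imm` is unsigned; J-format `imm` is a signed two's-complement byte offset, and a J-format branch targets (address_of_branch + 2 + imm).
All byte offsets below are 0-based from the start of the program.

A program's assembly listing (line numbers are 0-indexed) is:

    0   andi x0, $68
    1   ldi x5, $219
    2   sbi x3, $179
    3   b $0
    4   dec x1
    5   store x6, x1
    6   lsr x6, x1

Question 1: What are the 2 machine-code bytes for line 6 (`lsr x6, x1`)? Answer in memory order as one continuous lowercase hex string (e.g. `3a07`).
L6: lsr op=0x7:5|rd=6:3|rs=1:3|pad=0:5 ⇒ 0x3e20 ⇒ little 20 3e

203e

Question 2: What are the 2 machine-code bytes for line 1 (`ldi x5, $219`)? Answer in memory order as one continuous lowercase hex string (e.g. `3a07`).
line 1 (ldi): pack op=0xa:5|rd=5:3|imm=219:8 = 0x55db; little→ db 55

db55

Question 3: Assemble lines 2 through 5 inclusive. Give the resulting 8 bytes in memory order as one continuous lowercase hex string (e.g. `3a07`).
line 2 (sbi): pack op=0x1:5|rd=3:3|imm=179:8 = 0x0bb3; little→ b3 0b
line 3 (b): pack op=0x5:5|imm=0:11 = 0x2800; little→ 00 28
line 4 (dec): pack op=0x8:5|rd=1:3|pad=0:8 = 0x4100; little→ 00 41
line 5 (store): pack op=0x0:5|rd=6:3|rs=1:3|pad=0:5 = 0x0620; little→ 20 06

b30b002800412006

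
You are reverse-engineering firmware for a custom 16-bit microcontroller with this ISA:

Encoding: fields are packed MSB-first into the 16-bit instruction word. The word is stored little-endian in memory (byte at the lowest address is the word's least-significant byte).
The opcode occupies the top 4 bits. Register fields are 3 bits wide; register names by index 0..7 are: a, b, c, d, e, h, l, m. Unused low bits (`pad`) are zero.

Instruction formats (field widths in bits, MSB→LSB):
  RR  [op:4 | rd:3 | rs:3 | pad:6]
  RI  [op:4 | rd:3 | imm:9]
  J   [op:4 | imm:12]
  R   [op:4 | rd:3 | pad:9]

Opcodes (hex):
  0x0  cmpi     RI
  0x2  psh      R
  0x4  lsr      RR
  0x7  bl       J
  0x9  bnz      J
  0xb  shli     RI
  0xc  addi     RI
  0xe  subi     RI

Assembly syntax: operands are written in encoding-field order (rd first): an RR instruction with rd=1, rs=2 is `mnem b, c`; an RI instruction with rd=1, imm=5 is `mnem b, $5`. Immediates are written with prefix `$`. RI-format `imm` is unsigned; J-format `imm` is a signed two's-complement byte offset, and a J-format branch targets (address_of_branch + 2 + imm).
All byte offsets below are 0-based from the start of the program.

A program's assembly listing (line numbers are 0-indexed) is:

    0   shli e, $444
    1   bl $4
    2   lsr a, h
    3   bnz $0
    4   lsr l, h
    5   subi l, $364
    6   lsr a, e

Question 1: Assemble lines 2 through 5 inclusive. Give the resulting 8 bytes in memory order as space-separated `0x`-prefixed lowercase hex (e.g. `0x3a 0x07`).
2. lsr fields op=0x4:4|rd=0:3|rs=5:3|pad=0:6 → word 4140h → 40 41
3. bnz fields op=0x9:4|imm=0:12 → word 9000h → 00 90
4. lsr fields op=0x4:4|rd=6:3|rs=5:3|pad=0:6 → word 4d40h → 40 4d
5. subi fields op=0xe:4|rd=6:3|imm=364:9 → word ed6ch → 6c ed

0x40 0x41 0x00 0x90 0x40 0x4d 0x6c 0xed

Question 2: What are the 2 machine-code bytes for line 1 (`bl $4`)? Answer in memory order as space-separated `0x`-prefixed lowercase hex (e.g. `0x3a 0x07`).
L1: bl op=0x7:4|imm=4:12 ⇒ 0x7004 ⇒ little 04 70

0x04 0x70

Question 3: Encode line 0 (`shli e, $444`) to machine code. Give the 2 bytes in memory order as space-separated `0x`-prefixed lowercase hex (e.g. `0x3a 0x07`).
0xbc 0xb9

line 0 (shli): pack op=0xb:4|rd=4:3|imm=444:9 = 0xb9bc; little→ bc b9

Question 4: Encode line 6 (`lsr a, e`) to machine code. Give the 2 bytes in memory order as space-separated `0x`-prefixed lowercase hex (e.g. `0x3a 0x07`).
6. lsr fields op=0x4:4|rd=0:3|rs=4:3|pad=0:6 → word 4100h → 00 41

0x00 0x41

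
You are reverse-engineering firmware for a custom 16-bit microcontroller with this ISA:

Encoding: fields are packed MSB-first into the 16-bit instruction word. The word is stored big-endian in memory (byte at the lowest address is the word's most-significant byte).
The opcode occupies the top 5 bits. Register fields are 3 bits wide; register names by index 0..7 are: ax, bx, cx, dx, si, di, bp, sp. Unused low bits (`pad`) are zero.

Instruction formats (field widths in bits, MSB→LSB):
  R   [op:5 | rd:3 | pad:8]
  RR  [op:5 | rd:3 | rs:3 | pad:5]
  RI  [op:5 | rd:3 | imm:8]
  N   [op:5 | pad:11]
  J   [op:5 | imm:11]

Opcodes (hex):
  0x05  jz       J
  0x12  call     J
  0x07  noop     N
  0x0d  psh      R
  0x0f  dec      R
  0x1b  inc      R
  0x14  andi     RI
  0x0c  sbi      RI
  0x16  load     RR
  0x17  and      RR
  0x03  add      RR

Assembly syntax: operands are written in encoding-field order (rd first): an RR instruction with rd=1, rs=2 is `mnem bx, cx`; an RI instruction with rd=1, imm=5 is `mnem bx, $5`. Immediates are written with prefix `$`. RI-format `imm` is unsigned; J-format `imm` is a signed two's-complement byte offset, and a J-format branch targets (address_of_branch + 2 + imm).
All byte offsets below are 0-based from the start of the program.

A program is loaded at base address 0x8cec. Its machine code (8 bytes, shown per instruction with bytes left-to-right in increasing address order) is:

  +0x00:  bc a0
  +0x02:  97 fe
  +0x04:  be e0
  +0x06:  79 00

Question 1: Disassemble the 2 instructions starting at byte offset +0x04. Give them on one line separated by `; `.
and bp, sp; dec bx

+0x04: be e0 ⇒ word 0xbee0 (big)
  opcode bits[15:11]=0x17: and/RR
  [10:8] rd=6 = bp
  [7:5] rs=7 = sp
+0x06: 79 00 ⇒ word 0x7900 (big)
  opcode bits[15:11]=0xf: dec/R
  [10:8] rd=1 = bx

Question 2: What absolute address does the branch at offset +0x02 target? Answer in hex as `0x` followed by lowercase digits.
0x8cee

@+02  big-endian(97 fe) = 0x97fe
  top 5b → 0x12 → call [J]
  [10:0] imm=2046 (s11→-2) = $-2
  target = base 0x8cec + off 0x02 + 2 + imm -2 = 0x8cee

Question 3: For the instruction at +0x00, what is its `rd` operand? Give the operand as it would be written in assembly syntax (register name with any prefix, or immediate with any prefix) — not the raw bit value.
@+00  big-endian(bc a0) = 0xbca0
  top 5b → 0x17 → and [RR]
  rd: (w>>8)&0x7=0x4 → si
  rs: (w>>5)&0x7=0x5 → di

si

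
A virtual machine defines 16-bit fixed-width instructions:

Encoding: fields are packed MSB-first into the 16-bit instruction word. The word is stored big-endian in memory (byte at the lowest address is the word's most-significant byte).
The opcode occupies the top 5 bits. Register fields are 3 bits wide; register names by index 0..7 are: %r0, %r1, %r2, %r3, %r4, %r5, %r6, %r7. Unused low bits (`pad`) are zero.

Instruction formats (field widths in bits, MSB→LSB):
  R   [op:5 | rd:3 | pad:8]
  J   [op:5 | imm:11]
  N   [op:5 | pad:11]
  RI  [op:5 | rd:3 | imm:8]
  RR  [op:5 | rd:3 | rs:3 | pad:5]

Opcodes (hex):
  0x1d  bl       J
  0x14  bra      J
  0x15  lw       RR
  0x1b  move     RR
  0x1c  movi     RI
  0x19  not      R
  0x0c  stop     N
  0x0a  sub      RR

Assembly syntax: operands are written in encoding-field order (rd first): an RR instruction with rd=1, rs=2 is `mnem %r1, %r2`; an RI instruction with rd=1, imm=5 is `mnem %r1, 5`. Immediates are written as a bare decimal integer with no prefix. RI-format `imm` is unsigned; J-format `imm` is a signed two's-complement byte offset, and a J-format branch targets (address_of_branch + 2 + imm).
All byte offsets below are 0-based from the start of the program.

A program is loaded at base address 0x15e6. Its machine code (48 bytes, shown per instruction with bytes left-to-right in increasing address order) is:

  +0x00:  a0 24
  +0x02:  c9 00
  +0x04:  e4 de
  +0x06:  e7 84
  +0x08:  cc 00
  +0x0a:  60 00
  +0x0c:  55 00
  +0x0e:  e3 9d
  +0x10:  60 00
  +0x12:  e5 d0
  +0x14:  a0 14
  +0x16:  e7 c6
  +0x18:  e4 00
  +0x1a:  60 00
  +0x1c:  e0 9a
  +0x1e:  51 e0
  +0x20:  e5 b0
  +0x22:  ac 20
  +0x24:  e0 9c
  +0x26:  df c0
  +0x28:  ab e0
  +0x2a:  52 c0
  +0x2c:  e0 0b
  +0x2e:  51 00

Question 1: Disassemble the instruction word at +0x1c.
movi %r0, 154

+0x1c: e0 9a ⇒ word 0xe09a (big)
  opcode bits[15:11]=0x1c: movi/RI
  rd: (w>>8)&0x7=0x0 → %r0
  imm: (w>>0)&0xff=0x9a → 154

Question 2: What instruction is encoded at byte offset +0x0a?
stop

@+0a  big-endian(60 00) = 0x6000
  op=0x6000>>11=0xc ⇒ stop (N)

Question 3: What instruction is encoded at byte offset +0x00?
+0x00: a0 24 ⇒ word 0xa024 (big)
  top 5b → 0x14 → bra [J]
  imm@[10:0]=0x24 ⇒ 36

bra 36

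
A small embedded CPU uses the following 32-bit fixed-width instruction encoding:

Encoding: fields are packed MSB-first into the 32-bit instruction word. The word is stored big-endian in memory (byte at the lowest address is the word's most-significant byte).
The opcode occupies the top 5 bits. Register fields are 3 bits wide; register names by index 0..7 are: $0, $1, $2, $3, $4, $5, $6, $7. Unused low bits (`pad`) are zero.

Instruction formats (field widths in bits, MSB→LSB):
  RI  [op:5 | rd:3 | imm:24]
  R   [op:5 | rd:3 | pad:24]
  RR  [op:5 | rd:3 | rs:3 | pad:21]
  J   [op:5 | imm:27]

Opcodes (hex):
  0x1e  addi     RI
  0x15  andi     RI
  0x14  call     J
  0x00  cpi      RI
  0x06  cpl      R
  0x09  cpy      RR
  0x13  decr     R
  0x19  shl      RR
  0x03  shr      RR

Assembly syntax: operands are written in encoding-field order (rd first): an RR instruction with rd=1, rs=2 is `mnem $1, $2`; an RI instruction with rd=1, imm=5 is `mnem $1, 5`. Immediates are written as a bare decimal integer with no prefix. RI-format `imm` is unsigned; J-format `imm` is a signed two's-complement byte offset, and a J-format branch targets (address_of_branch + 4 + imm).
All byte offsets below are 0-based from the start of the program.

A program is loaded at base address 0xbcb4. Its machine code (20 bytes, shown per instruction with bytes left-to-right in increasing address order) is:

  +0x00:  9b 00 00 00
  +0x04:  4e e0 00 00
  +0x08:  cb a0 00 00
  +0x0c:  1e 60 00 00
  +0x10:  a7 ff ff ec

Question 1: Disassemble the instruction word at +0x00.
decr $3

[00] 9b 00 00 00 → 0x9b000000
  opcode bits[31:27]=0x13: decr/R
  [26:24] rd=3 = $3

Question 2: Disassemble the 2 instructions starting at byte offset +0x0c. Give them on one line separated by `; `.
shr $6, $3; call -20

@+0c  big-endian(1e 60 00 00) = 0x1e600000
  top 5b → 0x3 → shr [RR]
  [26:24] rd=6 = $6
  [23:21] rs=3 = $3
@+10  big-endian(a7 ff ff ec) = 0xa7ffffec
  top 5b → 0x14 → call [J]
  [26:0] imm=134217708 (s27→-20) = -20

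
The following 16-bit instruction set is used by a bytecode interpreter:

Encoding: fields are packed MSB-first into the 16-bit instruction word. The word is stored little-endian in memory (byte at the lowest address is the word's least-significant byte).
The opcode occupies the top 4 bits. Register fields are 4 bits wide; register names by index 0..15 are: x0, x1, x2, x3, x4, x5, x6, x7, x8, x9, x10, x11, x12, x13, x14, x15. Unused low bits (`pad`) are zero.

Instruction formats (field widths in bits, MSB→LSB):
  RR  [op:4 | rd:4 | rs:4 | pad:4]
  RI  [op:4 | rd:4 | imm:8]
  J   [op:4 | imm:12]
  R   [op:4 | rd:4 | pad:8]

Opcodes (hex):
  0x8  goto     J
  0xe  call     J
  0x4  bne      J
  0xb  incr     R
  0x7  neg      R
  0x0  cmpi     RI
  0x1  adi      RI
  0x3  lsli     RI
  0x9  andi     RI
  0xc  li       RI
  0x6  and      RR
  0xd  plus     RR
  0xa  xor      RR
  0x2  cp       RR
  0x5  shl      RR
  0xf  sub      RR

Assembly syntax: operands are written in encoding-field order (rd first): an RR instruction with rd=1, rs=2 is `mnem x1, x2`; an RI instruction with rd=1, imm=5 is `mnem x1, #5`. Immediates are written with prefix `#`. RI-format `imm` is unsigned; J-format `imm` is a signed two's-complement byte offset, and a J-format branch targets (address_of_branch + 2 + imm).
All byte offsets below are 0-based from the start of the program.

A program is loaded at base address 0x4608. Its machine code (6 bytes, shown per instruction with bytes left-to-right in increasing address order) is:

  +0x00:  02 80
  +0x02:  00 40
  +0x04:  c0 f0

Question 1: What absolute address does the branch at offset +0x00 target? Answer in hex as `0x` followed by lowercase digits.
@+00  little-endian(02 80) = 0x8002
  top 4b → 0x8 → goto [J]
  imm: (w>>0)&0xfff=0x2 → #2
  target = base 0x4608 + off 0x00 + 2 + imm 2 = 0x460c

0x460c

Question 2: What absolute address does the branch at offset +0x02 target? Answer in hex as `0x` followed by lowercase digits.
+0x02: 00 40 ⇒ word 0x4000 (little)
  opcode bits[15:12]=0x4: bne/J
  imm@[11:0]=0x0 ⇒ #0
  target = base 0x4608 + off 0x02 + 2 + imm 0 = 0x460c

0x460c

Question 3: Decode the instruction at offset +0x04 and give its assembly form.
sub x0, x12

+0x04: c0 f0 ⇒ word 0xf0c0 (little)
  opcode bits[15:12]=0xf: sub/RR
  rd@[11:8]=0x0 ⇒ x0
  rs@[7:4]=0xc ⇒ x12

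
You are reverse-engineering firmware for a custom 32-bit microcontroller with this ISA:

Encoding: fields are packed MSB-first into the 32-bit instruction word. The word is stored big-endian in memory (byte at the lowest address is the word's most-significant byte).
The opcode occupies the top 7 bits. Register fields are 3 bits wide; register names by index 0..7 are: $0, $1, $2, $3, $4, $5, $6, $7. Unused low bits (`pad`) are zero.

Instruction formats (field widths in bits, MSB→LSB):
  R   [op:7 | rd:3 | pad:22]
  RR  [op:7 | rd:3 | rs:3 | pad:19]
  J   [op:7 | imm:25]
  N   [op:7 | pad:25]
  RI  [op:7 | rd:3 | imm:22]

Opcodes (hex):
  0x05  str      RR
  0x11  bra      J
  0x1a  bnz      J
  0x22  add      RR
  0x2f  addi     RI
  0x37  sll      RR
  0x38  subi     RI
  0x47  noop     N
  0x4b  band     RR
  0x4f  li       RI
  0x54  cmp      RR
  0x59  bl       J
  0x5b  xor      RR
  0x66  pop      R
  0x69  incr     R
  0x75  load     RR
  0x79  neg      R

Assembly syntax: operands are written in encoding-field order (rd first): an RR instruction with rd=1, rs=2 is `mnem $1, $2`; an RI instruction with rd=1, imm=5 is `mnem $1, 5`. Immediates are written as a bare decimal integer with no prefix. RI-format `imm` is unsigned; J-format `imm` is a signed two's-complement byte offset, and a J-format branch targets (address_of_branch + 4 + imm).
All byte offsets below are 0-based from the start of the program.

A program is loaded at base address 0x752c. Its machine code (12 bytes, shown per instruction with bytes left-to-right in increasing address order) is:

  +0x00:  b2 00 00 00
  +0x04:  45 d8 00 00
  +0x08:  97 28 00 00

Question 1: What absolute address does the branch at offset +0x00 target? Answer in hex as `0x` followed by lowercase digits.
0x7530

@+00  big-endian(b2 00 00 00) = 0xb2000000
  opcode bits[31:25]=0x59: bl/J
  imm: (w>>0)&0x1ffffff=0x0 → 0
  target = base 0x752c + off 0x00 + 4 + imm 0 = 0x7530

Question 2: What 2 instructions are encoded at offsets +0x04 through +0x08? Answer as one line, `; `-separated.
@+04  big-endian(45 d8 00 00) = 0x45d80000
  opcode bits[31:25]=0x22: add/RR
  rd: (w>>22)&0x7=0x7 → $7
  rs: (w>>19)&0x7=0x3 → $3
@+08  big-endian(97 28 00 00) = 0x97280000
  opcode bits[31:25]=0x4b: band/RR
  rd: (w>>22)&0x7=0x4 → $4
  rs: (w>>19)&0x7=0x5 → $5

add $7, $3; band $4, $5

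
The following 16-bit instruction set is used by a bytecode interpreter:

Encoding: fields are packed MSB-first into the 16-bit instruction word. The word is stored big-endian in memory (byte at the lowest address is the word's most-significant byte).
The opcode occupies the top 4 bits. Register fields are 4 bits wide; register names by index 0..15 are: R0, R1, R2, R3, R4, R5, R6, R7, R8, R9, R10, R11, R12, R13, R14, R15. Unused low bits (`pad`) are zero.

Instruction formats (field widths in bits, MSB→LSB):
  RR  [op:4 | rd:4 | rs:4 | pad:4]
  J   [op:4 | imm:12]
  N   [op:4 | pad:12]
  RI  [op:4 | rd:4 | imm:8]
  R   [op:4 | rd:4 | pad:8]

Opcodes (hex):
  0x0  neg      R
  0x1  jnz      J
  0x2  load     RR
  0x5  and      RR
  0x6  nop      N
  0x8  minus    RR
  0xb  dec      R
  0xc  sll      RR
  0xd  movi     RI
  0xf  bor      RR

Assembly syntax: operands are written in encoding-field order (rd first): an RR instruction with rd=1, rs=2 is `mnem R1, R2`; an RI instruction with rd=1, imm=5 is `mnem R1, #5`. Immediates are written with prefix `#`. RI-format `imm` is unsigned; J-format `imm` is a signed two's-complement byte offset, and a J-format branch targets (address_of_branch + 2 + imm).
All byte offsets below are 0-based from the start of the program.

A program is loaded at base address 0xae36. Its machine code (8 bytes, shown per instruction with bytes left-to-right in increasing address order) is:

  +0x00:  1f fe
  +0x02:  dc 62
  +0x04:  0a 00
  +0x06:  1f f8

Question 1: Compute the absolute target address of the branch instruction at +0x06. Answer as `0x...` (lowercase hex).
0xae36

off 0x06: read 1f f8 as big → 0x1ff8
  top 4b → 0x1 → jnz [J]
  [11:0] imm=4088 (s12→-8) = #-8
  target = base 0xae36 + off 0x06 + 2 + imm -8 = 0xae36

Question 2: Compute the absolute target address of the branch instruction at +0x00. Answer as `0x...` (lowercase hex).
0xae36

off 0x00: read 1f fe as big → 0x1ffe
  top 4b → 0x1 → jnz [J]
  [11:0] imm=4094 (s12→-2) = #-2
  target = base 0xae36 + off 0x00 + 2 + imm -2 = 0xae36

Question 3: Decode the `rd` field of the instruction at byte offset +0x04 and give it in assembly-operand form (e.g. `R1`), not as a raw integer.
R10

@+04  big-endian(0a 00) = 0x0a00
  opcode bits[15:12]=0x0: neg/R
  rd@[11:8]=0xa ⇒ R10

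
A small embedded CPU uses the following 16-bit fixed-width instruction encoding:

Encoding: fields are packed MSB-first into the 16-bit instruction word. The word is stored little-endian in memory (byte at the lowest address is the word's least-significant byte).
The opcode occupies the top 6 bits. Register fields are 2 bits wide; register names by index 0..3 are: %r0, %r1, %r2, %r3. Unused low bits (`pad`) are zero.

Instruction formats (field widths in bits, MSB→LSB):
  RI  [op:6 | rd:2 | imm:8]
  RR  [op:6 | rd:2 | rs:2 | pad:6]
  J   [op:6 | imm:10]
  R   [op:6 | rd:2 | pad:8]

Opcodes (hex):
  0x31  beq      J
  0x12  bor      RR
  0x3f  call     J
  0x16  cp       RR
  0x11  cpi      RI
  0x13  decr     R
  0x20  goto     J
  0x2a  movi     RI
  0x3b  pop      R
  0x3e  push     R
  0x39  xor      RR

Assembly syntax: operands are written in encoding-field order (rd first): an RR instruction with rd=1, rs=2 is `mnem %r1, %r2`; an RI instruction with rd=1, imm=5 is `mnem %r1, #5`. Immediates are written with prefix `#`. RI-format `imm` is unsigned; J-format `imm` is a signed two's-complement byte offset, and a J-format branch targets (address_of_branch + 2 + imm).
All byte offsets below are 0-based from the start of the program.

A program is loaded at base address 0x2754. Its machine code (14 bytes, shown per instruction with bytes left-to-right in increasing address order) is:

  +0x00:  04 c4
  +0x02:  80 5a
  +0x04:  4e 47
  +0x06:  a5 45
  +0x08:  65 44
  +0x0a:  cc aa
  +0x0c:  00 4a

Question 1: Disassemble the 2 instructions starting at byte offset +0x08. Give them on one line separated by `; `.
off 0x08: read 65 44 as little → 0x4465
  top 6b → 0x11 → cpi [RI]
  [9:8] rd=0 = %r0
  [7:0] imm=101 = #101
off 0x0a: read cc aa as little → 0xaacc
  top 6b → 0x2a → movi [RI]
  [9:8] rd=2 = %r2
  [7:0] imm=204 = #204

cpi %r0, #101; movi %r2, #204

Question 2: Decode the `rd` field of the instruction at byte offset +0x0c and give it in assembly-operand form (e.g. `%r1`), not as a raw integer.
[0c] 00 4a → 0x4a00
  opcode bits[15:10]=0x12: bor/RR
  rd@[9:8]=0x2 ⇒ %r2
  rs@[7:6]=0x0 ⇒ %r0

%r2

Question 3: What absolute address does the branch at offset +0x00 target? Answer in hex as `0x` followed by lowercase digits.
off 0x00: read 04 c4 as little → 0xc404
  op=0xc404>>10=0x31 ⇒ beq (J)
  [9:0] imm=4 = #4
  target = base 0x2754 + off 0x00 + 2 + imm 4 = 0x275a

0x275a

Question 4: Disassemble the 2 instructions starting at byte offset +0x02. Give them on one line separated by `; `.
[02] 80 5a → 0x5a80
  top 6b → 0x16 → cp [RR]
  rd: (w>>8)&0x3=0x2 → %r2
  rs: (w>>6)&0x3=0x2 → %r2
[04] 4e 47 → 0x474e
  top 6b → 0x11 → cpi [RI]
  rd: (w>>8)&0x3=0x3 → %r3
  imm: (w>>0)&0xff=0x4e → #78

cp %r2, %r2; cpi %r3, #78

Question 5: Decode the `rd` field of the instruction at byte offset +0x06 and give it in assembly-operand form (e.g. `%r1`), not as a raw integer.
%r1

[06] a5 45 → 0x45a5
  opcode bits[15:10]=0x11: cpi/RI
  rd: (w>>8)&0x3=0x1 → %r1
  imm: (w>>0)&0xff=0xa5 → #165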